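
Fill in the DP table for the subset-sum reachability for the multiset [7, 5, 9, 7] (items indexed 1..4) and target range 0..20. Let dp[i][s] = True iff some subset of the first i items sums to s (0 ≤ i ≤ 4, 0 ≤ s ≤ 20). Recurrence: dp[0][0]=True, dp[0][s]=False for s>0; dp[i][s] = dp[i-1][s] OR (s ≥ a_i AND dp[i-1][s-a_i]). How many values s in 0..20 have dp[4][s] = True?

8

i\s   0   1   2   3   4   5   6   7   8   9  10  11  12  13  14  15  16  17  18  19  20
  0   T   F   F   F   F   F   F   F   F   F   F   F   F   F   F   F   F   F   F   F   F
  1   T   F   F   F   F   F   F   T   F   F   F   F   F   F   F   F   F   F   F   F   F
  2   T   F   F   F   F   T   F   T   F   F   F   F   T   F   F   F   F   F   F   F   F
  3   T   F   F   F   F   T   F   T   F   T   F   F   T   F   T   F   T   F   F   F   F
  4   T   F   F   F   F   T   F   T   F   T   F   F   T   F   T   F   T   F   F   T   F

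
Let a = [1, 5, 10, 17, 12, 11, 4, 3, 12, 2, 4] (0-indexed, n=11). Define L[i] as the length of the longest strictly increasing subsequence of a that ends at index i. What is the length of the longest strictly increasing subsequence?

   i    0    1    2    3    4    5    6    7    8    9   10
a[i]    1    5   10   17   12   11    4    3   12    2    4
L[i]    1    2    3    4    4    4    2    2    5    2    3

5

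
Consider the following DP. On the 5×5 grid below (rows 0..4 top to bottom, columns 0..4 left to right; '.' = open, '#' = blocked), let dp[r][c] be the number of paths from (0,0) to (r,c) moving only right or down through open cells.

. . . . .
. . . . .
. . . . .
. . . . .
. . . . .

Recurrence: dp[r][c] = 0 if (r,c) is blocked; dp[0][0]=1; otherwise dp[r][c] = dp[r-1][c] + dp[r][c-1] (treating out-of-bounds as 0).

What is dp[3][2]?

10

r\c   0   1   2   3   4
  0   1   1   1   1   1
  1   1   2   3   4   5
  2   1   3   6  10  15
  3   1   4  10  20  35
  4   1   5  15  35  70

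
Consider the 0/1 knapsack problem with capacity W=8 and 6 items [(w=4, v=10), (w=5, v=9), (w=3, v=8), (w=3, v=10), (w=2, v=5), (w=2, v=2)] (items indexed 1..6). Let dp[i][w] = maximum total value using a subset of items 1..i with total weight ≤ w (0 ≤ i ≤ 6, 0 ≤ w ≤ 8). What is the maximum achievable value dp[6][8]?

23

i\w   0   1   2   3   4   5   6   7   8
  0   0   0   0   0   0   0   0   0   0
  1   0   0   0   0  10  10  10  10  10
  2   0   0   0   0  10  10  10  10  10
  3   0   0   0   8  10  10  10  18  18
  4   0   0   0  10  10  10  18  20  20
  5   0   0   5  10  10  15  18  20  23
  6   0   0   5  10  10  15  18  20  23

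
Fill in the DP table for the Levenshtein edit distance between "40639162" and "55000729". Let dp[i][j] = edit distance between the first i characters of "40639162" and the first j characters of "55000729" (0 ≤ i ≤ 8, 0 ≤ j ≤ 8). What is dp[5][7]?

6

   ''  5  5  0  0  0  7  2  9
''  0  1  2  3  4  5  6  7  8
 4  1  1  2  3  4  5  6  7  8
 0  2  2  2  2  3  4  5  6  7
 6  3  3  3  3  3  4  5  6  7
 3  4  4  4  4  4  4  5  6  7
 9  5  5  5  5  5  5  5  6  6
 1  6  6  6  6  6  6  6  6  7
 6  7  7  7  7  7  7  7  7  7
 2  8  8  8  8  8  8  8  7  8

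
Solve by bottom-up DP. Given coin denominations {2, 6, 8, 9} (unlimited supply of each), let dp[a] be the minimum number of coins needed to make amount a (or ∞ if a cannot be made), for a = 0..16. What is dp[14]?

2

 a  0  1  2  3  4  5  6  7  8  9 10 11 12 13 14 15 16
dp  0  -  1  -  2  -  1  -  1  1  2  2  2  3  2  2  2
(- denotes ∞ / unreachable)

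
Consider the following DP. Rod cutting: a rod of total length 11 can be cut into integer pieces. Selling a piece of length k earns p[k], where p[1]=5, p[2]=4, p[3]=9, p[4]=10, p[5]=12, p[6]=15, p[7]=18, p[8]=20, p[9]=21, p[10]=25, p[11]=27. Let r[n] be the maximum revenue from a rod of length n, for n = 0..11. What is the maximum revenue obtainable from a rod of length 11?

55

   n    0    1    2    3    4    5    6    7    8    9   10   11
r[n]    0    5   10   15   20   25   30   35   40   45   50   55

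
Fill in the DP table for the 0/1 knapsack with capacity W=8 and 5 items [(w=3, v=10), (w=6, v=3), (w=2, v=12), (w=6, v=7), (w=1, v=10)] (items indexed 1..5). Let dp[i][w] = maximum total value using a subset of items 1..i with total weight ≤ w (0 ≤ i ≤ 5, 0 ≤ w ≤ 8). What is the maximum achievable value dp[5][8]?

i\w   0   1   2   3   4   5   6   7   8
  0   0   0   0   0   0   0   0   0   0
  1   0   0   0  10  10  10  10  10  10
  2   0   0   0  10  10  10  10  10  10
  3   0   0  12  12  12  22  22  22  22
  4   0   0  12  12  12  22  22  22  22
  5   0  10  12  22  22  22  32  32  32

32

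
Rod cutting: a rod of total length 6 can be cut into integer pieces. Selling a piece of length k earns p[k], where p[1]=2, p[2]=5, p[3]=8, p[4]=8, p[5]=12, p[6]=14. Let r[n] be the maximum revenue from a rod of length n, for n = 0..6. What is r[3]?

   n    0    1    2    3    4    5    6
r[n]    0    2    5    8   10   13   16

8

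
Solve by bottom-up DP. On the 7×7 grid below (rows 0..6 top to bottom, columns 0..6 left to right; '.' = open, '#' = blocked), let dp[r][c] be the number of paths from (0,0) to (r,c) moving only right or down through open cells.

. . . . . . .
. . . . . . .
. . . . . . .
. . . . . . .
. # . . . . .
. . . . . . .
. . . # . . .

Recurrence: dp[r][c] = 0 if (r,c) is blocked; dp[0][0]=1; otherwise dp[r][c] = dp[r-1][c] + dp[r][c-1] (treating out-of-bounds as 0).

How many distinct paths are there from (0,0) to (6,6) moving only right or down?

765

r\c   0   1   2   3   4   5   6
  0   1   1   1   1   1   1   1
  1   1   2   3   4   5   6   7
  2   1   3   6  10  15  21  28
  3   1   4  10  20  35  56  84
  4   1   0  10  30  65 121 205
  5   1   1  11  41 106 227 432
  6   1   2  13   0 106 333 765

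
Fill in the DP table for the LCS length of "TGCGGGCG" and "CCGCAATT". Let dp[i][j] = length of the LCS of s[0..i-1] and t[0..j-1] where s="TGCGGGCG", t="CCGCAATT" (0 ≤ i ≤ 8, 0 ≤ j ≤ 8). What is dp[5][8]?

2

   ''  C  C  G  C  A  A  T  T
''  0  0  0  0  0  0  0  0  0
 T  0  0  0  0  0  0  0  1  1
 G  0  0  0  1  1  1  1  1  1
 C  0  1  1  1  2  2  2  2  2
 G  0  1  1  2  2  2  2  2  2
 G  0  1  1  2  2  2  2  2  2
 G  0  1  1  2  2  2  2  2  2
 C  0  1  2  2  3  3  3  3  3
 G  0  1  2  3  3  3  3  3  3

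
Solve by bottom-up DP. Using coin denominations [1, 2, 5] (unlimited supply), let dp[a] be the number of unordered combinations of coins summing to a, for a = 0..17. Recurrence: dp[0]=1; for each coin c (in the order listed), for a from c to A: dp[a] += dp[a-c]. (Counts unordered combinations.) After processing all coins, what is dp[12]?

13

after  coin     0     1     2     3     4     5     6     7     8     9    10    11    12    13    14    15    16    17
          1     1     1     1     1     1     1     1     1     1     1     1     1     1     1     1     1     1     1
          2     1     1     2     2     3     3     4     4     5     5     6     6     7     7     8     8     9     9
          5     1     1     2     2     3     4     5     6     7     8    10    11    13    14    16    18    20    22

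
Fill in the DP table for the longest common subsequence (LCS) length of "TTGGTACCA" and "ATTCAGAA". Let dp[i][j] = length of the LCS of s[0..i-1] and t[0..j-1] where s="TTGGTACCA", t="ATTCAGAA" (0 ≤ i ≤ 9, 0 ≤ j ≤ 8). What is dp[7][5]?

3

   ''  A  T  T  C  A  G  A  A
''  0  0  0  0  0  0  0  0  0
 T  0  0  1  1  1  1  1  1  1
 T  0  0  1  2  2  2  2  2  2
 G  0  0  1  2  2  2  3  3  3
 G  0  0  1  2  2  2  3  3  3
 T  0  0  1  2  2  2  3  3  3
 A  0  1  1  2  2  3  3  4  4
 C  0  1  1  2  3  3  3  4  4
 C  0  1  1  2  3  3  3  4  4
 A  0  1  1  2  3  4  4  4  5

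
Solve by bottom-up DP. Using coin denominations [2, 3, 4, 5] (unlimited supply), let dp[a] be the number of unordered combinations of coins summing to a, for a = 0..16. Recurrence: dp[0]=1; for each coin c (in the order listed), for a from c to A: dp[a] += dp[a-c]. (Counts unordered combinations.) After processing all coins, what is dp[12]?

after  coin     0     1     2     3     4     5     6     7     8     9    10    11    12    13    14    15    16
          2     1     0     1     0     1     0     1     0     1     0     1     0     1     0     1     0     1
          3     1     0     1     1     1     1     2     1     2     2     2     2     3     2     3     3     3
          4     1     0     1     1     2     1     3     2     4     3     5     4     7     5     8     7    10
          5     1     0     1     1     2     2     3     3     5     5     7     7    10    10    13    14    17

10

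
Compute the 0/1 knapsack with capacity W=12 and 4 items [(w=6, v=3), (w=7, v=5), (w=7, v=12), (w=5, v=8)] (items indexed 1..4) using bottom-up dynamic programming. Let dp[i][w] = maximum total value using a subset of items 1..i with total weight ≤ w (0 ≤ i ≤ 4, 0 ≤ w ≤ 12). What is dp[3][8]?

i\w   0   1   2   3   4   5   6   7   8   9  10  11  12
  0   0   0   0   0   0   0   0   0   0   0   0   0   0
  1   0   0   0   0   0   0   3   3   3   3   3   3   3
  2   0   0   0   0   0   0   3   5   5   5   5   5   5
  3   0   0   0   0   0   0   3  12  12  12  12  12  12
  4   0   0   0   0   0   8   8  12  12  12  12  12  20

12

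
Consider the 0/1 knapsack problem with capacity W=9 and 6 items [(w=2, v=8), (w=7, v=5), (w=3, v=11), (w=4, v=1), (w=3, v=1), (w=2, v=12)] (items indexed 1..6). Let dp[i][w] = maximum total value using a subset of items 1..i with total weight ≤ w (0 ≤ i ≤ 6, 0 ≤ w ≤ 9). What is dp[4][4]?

11

i\w   0   1   2   3   4   5   6   7   8   9
  0   0   0   0   0   0   0   0   0   0   0
  1   0   0   8   8   8   8   8   8   8   8
  2   0   0   8   8   8   8   8   8   8  13
  3   0   0   8  11  11  19  19  19  19  19
  4   0   0   8  11  11  19  19  19  19  20
  5   0   0   8  11  11  19  19  19  20  20
  6   0   0  12  12  20  23  23  31  31  31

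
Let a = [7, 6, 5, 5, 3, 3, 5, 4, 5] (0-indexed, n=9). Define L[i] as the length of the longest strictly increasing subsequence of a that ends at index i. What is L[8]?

   i    0    1    2    3    4    5    6    7    8
a[i]    7    6    5    5    3    3    5    4    5
L[i]    1    1    1    1    1    1    2    2    3

3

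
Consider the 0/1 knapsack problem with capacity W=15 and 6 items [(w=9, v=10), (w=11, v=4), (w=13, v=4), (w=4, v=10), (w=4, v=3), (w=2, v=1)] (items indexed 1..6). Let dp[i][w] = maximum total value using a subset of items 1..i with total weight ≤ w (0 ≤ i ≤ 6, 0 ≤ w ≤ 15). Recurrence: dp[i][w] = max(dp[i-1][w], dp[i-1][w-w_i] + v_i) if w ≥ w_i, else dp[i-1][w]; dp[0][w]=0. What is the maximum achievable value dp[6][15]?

21

i\w   0   1   2   3   4   5   6   7   8   9  10  11  12  13  14  15
  0   0   0   0   0   0   0   0   0   0   0   0   0   0   0   0   0
  1   0   0   0   0   0   0   0   0   0  10  10  10  10  10  10  10
  2   0   0   0   0   0   0   0   0   0  10  10  10  10  10  10  10
  3   0   0   0   0   0   0   0   0   0  10  10  10  10  10  10  10
  4   0   0   0   0  10  10  10  10  10  10  10  10  10  20  20  20
  5   0   0   0   0  10  10  10  10  13  13  13  13  13  20  20  20
  6   0   0   1   1  10  10  11  11  13  13  14  14  14  20  20  21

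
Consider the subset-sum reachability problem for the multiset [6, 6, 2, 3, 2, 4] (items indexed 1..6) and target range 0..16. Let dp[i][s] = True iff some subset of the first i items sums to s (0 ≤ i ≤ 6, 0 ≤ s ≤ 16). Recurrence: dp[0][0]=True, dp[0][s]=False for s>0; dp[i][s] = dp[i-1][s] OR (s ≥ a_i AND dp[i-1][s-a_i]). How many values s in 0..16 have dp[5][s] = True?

i\s   0   1   2   3   4   5   6   7   8   9  10  11  12  13  14  15  16
  0   T   F   F   F   F   F   F   F   F   F   F   F   F   F   F   F   F
  1   T   F   F   F   F   F   T   F   F   F   F   F   F   F   F   F   F
  2   T   F   F   F   F   F   T   F   F   F   F   F   T   F   F   F   F
  3   T   F   T   F   F   F   T   F   T   F   F   F   T   F   T   F   F
  4   T   F   T   T   F   T   T   F   T   T   F   T   T   F   T   T   F
  5   T   F   T   T   T   T   T   T   T   T   T   T   T   T   T   T   T
  6   T   F   T   T   T   T   T   T   T   T   T   T   T   T   T   T   T

16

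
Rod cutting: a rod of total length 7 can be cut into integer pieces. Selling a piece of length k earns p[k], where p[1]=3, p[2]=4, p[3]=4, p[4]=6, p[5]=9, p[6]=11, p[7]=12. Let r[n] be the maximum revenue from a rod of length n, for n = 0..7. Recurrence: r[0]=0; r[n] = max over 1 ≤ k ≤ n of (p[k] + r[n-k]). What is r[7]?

   n    0    1    2    3    4    5    6    7
r[n]    0    3    6    9   12   15   18   21

21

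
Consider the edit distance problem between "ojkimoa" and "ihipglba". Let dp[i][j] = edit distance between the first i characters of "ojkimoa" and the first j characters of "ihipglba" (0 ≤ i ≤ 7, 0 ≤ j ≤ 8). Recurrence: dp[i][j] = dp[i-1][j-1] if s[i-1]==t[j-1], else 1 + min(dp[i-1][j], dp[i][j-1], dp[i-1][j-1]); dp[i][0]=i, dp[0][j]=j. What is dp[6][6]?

   ''  i  h  i  p  g  l  b  a
''  0  1  2  3  4  5  6  7  8
 o  1  1  2  3  4  5  6  7  8
 j  2  2  2  3  4  5  6  7  8
 k  3  3  3  3  4  5  6  7  8
 i  4  3  4  3  4  5  6  7  8
 m  5  4  4  4  4  5  6  7  8
 o  6  5  5  5  5  5  6  7  8
 a  7  6  6  6  6  6  6  7  7

6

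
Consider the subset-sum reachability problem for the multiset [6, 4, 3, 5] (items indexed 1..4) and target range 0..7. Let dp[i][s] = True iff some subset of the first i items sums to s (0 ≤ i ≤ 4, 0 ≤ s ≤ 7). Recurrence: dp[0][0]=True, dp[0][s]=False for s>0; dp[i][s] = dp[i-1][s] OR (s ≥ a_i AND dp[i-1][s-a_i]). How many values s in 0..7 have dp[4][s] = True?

i\s   0   1   2   3   4   5   6   7
  0   T   F   F   F   F   F   F   F
  1   T   F   F   F   F   F   T   F
  2   T   F   F   F   T   F   T   F
  3   T   F   F   T   T   F   T   T
  4   T   F   F   T   T   T   T   T

6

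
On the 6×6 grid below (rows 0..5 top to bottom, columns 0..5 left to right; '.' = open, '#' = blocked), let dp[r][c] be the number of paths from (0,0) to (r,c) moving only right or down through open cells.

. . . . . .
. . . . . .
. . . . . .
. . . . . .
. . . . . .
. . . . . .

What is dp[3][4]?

35

r\c   0   1   2   3   4   5
  0   1   1   1   1   1   1
  1   1   2   3   4   5   6
  2   1   3   6  10  15  21
  3   1   4  10  20  35  56
  4   1   5  15  35  70 126
  5   1   6  21  56 126 252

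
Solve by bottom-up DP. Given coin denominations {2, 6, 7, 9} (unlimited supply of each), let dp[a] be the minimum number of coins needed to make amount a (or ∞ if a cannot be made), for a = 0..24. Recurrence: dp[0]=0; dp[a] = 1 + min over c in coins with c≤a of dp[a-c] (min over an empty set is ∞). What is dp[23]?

3

 a  0  1  2  3  4  5  6  7  8  9 10 11 12 13 14 15 16 17 18 19 20 21 22 23 24
dp  0  -  1  -  2  -  1  1  2  1  3  2  2  2  2  2  2  3  2  3  3  3  3  3  3
(- denotes ∞ / unreachable)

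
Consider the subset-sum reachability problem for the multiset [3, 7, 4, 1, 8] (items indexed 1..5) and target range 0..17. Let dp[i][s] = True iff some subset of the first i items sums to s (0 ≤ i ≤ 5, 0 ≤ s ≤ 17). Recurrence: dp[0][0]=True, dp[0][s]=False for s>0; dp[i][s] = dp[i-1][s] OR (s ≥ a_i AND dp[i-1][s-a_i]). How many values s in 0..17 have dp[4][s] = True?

12

i\s   0   1   2   3   4   5   6   7   8   9  10  11  12  13  14  15  16  17
  0   T   F   F   F   F   F   F   F   F   F   F   F   F   F   F   F   F   F
  1   T   F   F   T   F   F   F   F   F   F   F   F   F   F   F   F   F   F
  2   T   F   F   T   F   F   F   T   F   F   T   F   F   F   F   F   F   F
  3   T   F   F   T   T   F   F   T   F   F   T   T   F   F   T   F   F   F
  4   T   T   F   T   T   T   F   T   T   F   T   T   T   F   T   T   F   F
  5   T   T   F   T   T   T   F   T   T   T   T   T   T   T   T   T   T   F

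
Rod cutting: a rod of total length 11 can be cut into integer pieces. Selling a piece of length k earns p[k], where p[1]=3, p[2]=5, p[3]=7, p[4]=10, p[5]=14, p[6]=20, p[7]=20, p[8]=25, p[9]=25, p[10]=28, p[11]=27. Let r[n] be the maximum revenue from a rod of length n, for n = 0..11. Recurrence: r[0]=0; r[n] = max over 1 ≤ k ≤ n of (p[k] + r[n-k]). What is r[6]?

   n    0    1    2    3    4    5    6    7    8    9   10   11
r[n]    0    3    6    9   12   15   20   23   26   29   32   35

20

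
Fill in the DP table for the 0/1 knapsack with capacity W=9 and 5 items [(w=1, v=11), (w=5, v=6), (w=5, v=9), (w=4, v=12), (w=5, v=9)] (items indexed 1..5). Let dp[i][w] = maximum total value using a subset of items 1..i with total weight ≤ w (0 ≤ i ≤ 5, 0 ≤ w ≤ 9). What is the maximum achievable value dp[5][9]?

i\w   0   1   2   3   4   5   6   7   8   9
  0   0   0   0   0   0   0   0   0   0   0
  1   0  11  11  11  11  11  11  11  11  11
  2   0  11  11  11  11  11  17  17  17  17
  3   0  11  11  11  11  11  20  20  20  20
  4   0  11  11  11  12  23  23  23  23  23
  5   0  11  11  11  12  23  23  23  23  23

23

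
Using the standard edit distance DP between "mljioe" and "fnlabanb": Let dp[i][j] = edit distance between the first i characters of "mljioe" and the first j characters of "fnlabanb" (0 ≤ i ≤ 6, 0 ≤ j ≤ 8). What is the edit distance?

   ''  f  n  l  a  b  a  n  b
''  0  1  2  3  4  5  6  7  8
 m  1  1  2  3  4  5  6  7  8
 l  2  2  2  2  3  4  5  6  7
 j  3  3  3  3  3  4  5  6  7
 i  4  4  4  4  4  4  5  6  7
 o  5  5  5  5  5  5  5  6  7
 e  6  6  6  6  6  6  6  6  7

7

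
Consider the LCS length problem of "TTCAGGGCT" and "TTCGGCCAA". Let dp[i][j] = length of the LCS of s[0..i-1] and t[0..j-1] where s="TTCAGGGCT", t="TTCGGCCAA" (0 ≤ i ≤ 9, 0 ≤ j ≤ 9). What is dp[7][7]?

5

   ''  T  T  C  G  G  C  C  A  A
''  0  0  0  0  0  0  0  0  0  0
 T  0  1  1  1  1  1  1  1  1  1
 T  0  1  2  2  2  2  2  2  2  2
 C  0  1  2  3  3  3  3  3  3  3
 A  0  1  2  3  3  3  3  3  4  4
 G  0  1  2  3  4  4  4  4  4  4
 G  0  1  2  3  4  5  5  5  5  5
 G  0  1  2  3  4  5  5  5  5  5
 C  0  1  2  3  4  5  6  6  6  6
 T  0  1  2  3  4  5  6  6  6  6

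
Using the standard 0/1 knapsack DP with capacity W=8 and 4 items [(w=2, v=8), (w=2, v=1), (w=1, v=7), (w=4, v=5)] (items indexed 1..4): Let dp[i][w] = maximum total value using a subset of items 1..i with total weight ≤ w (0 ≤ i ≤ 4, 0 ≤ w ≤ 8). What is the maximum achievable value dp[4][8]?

i\w   0   1   2   3   4   5   6   7   8
  0   0   0   0   0   0   0   0   0   0
  1   0   0   8   8   8   8   8   8   8
  2   0   0   8   8   9   9   9   9   9
  3   0   7   8  15  15  16  16  16  16
  4   0   7   8  15  15  16  16  20  20

20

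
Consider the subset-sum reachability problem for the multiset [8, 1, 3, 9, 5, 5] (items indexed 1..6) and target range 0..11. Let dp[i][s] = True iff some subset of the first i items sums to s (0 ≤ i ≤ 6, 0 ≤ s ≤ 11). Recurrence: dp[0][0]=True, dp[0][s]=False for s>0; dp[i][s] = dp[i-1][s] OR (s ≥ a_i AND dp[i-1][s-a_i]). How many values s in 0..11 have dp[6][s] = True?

10

i\s   0   1   2   3   4   5   6   7   8   9  10  11
  0   T   F   F   F   F   F   F   F   F   F   F   F
  1   T   F   F   F   F   F   F   F   T   F   F   F
  2   T   T   F   F   F   F   F   F   T   T   F   F
  3   T   T   F   T   T   F   F   F   T   T   F   T
  4   T   T   F   T   T   F   F   F   T   T   T   T
  5   T   T   F   T   T   T   T   F   T   T   T   T
  6   T   T   F   T   T   T   T   F   T   T   T   T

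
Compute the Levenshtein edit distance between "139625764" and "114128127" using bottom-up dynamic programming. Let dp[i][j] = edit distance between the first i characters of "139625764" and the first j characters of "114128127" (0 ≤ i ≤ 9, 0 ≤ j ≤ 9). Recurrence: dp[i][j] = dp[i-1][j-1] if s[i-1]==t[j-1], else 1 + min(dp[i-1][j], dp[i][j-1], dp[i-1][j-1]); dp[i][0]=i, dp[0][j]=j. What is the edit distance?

   ''  1  1  4  1  2  8  1  2  7
''  0  1  2  3  4  5  6  7  8  9
 1  1  0  1  2  3  4  5  6  7  8
 3  2  1  1  2  3  4  5  6  7  8
 9  3  2  2  2  3  4  5  6  7  8
 6  4  3  3  3  3  4  5  6  7  8
 2  5  4  4  4  4  3  4  5  6  7
 5  6  5  5  5  5  4  4  5  6  7
 7  7  6  6  6  6  5  5  5  6  6
 6  8  7  7  7  7  6  6  6  6  7
 4  9  8  8  7  8  7  7  7  7  7

7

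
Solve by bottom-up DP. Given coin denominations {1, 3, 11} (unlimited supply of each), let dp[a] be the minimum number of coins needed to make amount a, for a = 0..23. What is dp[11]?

1

 a  0  1  2  3  4  5  6  7  8  9 10 11 12 13 14 15 16 17 18 19 20 21 22 23
dp  0  1  2  1  2  3  2  3  4  3  4  1  2  3  2  3  4  3  4  5  4  5  2  3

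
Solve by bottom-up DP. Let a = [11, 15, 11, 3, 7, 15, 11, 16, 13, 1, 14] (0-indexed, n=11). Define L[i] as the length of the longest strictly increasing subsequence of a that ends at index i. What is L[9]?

1

   i    0    1    2    3    4    5    6    7    8    9   10
a[i]   11   15   11    3    7   15   11   16   13    1   14
L[i]    1    2    1    1    2    3    3    4    4    1    5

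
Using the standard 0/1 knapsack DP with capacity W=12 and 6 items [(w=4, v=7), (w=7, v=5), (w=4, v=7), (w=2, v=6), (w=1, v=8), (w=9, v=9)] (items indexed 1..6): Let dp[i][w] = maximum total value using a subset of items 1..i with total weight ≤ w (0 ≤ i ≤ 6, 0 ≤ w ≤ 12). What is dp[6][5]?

15

i\w   0   1   2   3   4   5   6   7   8   9  10  11  12
  0   0   0   0   0   0   0   0   0   0   0   0   0   0
  1   0   0   0   0   7   7   7   7   7   7   7   7   7
  2   0   0   0   0   7   7   7   7   7   7   7  12  12
  3   0   0   0   0   7   7   7   7  14  14  14  14  14
  4   0   0   6   6   7   7  13  13  14  14  20  20  20
  5   0   8   8  14  14  15  15  21  21  22  22  28  28
  6   0   8   8  14  14  15  15  21  21  22  22  28  28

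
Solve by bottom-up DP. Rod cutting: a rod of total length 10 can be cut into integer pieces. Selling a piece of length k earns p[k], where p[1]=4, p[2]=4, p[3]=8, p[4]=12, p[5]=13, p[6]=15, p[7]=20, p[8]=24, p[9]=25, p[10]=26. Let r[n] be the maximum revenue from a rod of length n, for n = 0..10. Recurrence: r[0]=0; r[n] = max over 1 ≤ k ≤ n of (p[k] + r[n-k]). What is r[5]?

   n    0    1    2    3    4    5    6    7    8    9   10
r[n]    0    4    8   12   16   20   24   28   32   36   40

20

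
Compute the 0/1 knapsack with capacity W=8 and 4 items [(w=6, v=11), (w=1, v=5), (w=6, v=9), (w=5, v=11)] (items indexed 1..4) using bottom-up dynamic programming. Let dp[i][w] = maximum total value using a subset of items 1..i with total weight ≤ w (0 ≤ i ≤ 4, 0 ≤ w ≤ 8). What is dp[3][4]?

i\w   0   1   2   3   4   5   6   7   8
  0   0   0   0   0   0   0   0   0   0
  1   0   0   0   0   0   0  11  11  11
  2   0   5   5   5   5   5  11  16  16
  3   0   5   5   5   5   5  11  16  16
  4   0   5   5   5   5  11  16  16  16

5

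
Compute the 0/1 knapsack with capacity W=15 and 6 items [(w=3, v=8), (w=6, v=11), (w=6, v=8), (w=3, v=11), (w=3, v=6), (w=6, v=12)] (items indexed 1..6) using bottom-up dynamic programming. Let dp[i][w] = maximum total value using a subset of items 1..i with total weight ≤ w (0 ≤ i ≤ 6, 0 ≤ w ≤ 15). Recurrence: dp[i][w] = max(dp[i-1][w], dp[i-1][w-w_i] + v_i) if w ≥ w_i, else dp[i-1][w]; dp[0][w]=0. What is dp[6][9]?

25

i\w   0   1   2   3   4   5   6   7   8   9  10  11  12  13  14  15
  0   0   0   0   0   0   0   0   0   0   0   0   0   0   0   0   0
  1   0   0   0   8   8   8   8   8   8   8   8   8   8   8   8   8
  2   0   0   0   8   8   8  11  11  11  19  19  19  19  19  19  19
  3   0   0   0   8   8   8  11  11  11  19  19  19  19  19  19  27
  4   0   0   0  11  11  11  19  19  19  22  22  22  30  30  30  30
  5   0   0   0  11  11  11  19  19  19  25  25  25  30  30  30  36
  6   0   0   0  11  11  11  19  19  19  25  25  25  31  31  31  37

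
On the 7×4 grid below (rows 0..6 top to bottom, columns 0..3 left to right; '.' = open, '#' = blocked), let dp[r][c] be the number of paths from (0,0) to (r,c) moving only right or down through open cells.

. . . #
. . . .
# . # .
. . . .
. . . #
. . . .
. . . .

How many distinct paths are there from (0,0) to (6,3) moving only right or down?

14

r\c   0   1   2   3
  0   1   1   1   0
  1   1   2   3   3
  2   0   2   0   3
  3   0   2   2   5
  4   0   2   4   0
  5   0   2   6   6
  6   0   2   8  14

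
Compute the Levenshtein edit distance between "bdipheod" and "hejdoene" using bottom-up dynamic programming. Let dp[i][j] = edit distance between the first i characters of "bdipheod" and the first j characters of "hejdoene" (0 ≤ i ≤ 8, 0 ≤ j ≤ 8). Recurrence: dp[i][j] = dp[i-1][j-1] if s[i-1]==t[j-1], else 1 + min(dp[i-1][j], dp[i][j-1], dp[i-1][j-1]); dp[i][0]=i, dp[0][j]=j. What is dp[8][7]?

   ''  h  e  j  d  o  e  n  e
''  0  1  2  3  4  5  6  7  8
 b  1  1  2  3  4  5  6  7  8
 d  2  2  2  3  3  4  5  6  7
 i  3  3  3  3  4  4  5  6  7
 p  4  4  4  4  4  5  5  6  7
 h  5  4  5  5  5  5  6  6  7
 e  6  5  4  5  6  6  5  6  6
 o  7  6  5  5  6  6  6  6  7
 d  8  7  6  6  5  6  7  7  7

7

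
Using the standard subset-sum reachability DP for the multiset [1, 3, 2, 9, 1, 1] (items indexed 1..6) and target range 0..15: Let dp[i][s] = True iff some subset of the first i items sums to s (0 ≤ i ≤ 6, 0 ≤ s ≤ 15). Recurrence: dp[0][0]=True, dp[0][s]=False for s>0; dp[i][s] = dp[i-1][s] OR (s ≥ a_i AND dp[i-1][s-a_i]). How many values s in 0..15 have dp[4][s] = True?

14

i\s   0   1   2   3   4   5   6   7   8   9  10  11  12  13  14  15
  0   T   F   F   F   F   F   F   F   F   F   F   F   F   F   F   F
  1   T   T   F   F   F   F   F   F   F   F   F   F   F   F   F   F
  2   T   T   F   T   T   F   F   F   F   F   F   F   F   F   F   F
  3   T   T   T   T   T   T   T   F   F   F   F   F   F   F   F   F
  4   T   T   T   T   T   T   T   F   F   T   T   T   T   T   T   T
  5   T   T   T   T   T   T   T   T   F   T   T   T   T   T   T   T
  6   T   T   T   T   T   T   T   T   T   T   T   T   T   T   T   T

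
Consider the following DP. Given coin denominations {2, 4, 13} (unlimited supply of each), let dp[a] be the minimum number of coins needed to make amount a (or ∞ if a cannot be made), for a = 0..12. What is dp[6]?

2

 a  0  1  2  3  4  5  6  7  8  9 10 11 12
dp  0  -  1  -  1  -  2  -  2  -  3  -  3
(- denotes ∞ / unreachable)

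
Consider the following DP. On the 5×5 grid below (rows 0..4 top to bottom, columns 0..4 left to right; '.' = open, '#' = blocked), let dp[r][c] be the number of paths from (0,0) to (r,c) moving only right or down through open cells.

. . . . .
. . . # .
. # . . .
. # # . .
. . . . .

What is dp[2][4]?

r\c   0   1   2   3   4
  0   1   1   1   1   1
  1   1   2   3   0   1
  2   1   0   3   3   4
  3   1   0   0   3   7
  4   1   1   1   4  11

4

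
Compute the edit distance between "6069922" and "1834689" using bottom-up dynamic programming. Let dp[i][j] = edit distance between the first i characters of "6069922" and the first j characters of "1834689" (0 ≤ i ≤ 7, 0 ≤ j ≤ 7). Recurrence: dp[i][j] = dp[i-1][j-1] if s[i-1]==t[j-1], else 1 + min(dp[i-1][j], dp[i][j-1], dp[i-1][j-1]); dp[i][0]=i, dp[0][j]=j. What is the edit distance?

   ''  1  8  3  4  6  8  9
''  0  1  2  3  4  5  6  7
 6  1  1  2  3  4  4  5  6
 0  2  2  2  3  4  5  5  6
 6  3  3  3  3  4  4  5  6
 9  4  4  4  4  4  5  5  5
 9  5  5  5  5  5  5  6  5
 2  6  6  6  6  6  6  6  6
 2  7  7  7  7  7  7  7  7

7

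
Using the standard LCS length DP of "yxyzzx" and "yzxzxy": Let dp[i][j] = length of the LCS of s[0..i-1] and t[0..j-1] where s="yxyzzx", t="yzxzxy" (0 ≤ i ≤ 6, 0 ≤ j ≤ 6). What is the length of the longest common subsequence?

4

   ''  y  z  x  z  x  y
''  0  0  0  0  0  0  0
 y  0  1  1  1  1  1  1
 x  0  1  1  2  2  2  2
 y  0  1  1  2  2  2  3
 z  0  1  2  2  3  3  3
 z  0  1  2  2  3  3  3
 x  0  1  2  3  3  4  4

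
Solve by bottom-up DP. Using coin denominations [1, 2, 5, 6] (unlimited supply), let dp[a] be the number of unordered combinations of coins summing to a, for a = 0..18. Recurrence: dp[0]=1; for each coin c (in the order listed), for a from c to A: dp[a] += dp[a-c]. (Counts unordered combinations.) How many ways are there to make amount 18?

after  coin     0     1     2     3     4     5     6     7     8     9    10    11    12    13    14    15    16    17    18
          1     1     1     1     1     1     1     1     1     1     1     1     1     1     1     1     1     1     1     1
          2     1     1     2     2     3     3     4     4     5     5     6     6     7     7     8     8     9     9    10
          5     1     1     2     2     3     4     5     6     7     8    10    11    13    14    16    18    20    22    24
          6     1     1     2     2     3     4     6     7     9    10    13    15    19    21    25    28    33    37    43

43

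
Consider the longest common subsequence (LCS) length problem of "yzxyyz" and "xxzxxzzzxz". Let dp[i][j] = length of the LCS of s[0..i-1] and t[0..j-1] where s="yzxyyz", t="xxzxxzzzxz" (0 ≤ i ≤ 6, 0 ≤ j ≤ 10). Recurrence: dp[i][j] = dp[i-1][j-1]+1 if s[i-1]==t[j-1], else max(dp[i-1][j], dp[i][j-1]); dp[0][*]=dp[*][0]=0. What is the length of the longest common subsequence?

   ''  x  x  z  x  x  z  z  z  x  z
''  0  0  0  0  0  0  0  0  0  0  0
 y  0  0  0  0  0  0  0  0  0  0  0
 z  0  0  0  1  1  1  1  1  1  1  1
 x  0  1  1  1  2  2  2  2  2  2  2
 y  0  1  1  1  2  2  2  2  2  2  2
 y  0  1  1  1  2  2  2  2  2  2  2
 z  0  1  1  2  2  2  3  3  3  3  3

3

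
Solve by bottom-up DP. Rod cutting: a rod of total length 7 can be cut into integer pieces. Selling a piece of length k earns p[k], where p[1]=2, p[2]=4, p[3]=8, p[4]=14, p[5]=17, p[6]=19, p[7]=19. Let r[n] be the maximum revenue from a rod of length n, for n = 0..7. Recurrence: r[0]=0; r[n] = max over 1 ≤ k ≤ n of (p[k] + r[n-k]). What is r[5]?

17

   n    0    1    2    3    4    5    6    7
r[n]    0    2    4    8   14   17   19   22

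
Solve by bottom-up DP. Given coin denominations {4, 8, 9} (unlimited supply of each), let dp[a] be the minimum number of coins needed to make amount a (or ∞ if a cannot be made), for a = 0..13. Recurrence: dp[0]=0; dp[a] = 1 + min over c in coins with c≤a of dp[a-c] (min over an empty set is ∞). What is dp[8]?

1

 a  0  1  2  3  4  5  6  7  8  9 10 11 12 13
dp  0  -  -  -  1  -  -  -  1  1  -  -  2  2
(- denotes ∞ / unreachable)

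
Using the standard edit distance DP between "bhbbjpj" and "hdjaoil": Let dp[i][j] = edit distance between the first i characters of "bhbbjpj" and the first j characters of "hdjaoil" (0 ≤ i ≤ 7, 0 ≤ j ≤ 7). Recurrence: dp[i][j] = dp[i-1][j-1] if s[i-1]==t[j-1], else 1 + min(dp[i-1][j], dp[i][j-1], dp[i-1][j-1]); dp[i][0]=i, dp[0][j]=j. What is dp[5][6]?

6

   ''  h  d  j  a  o  i  l
''  0  1  2  3  4  5  6  7
 b  1  1  2  3  4  5  6  7
 h  2  1  2  3  4  5  6  7
 b  3  2  2  3  4  5  6  7
 b  4  3  3  3  4  5  6  7
 j  5  4  4  3  4  5  6  7
 p  6  5  5  4  4  5  6  7
 j  7  6  6  5  5  5  6  7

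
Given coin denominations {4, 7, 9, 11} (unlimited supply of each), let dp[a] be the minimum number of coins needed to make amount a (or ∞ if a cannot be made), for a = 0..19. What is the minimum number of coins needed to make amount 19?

 a  0  1  2  3  4  5  6  7  8  9 10 11 12 13 14 15 16 17 18 19
dp  0  -  -  -  1  -  -  1  2  1  -  1  3  2  2  2  2  3  2  3
(- denotes ∞ / unreachable)

3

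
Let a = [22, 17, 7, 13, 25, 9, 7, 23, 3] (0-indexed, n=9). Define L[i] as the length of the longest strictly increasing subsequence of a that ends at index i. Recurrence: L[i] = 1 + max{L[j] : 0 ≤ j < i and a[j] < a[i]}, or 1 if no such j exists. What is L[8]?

   i    0    1    2    3    4    5    6    7    8
a[i]   22   17    7   13   25    9    7   23    3
L[i]    1    1    1    2    3    2    1    3    1

1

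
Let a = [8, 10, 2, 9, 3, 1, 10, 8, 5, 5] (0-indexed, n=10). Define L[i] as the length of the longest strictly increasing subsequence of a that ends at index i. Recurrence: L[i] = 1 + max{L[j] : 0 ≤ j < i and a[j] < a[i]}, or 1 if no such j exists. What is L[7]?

3

   i    0    1    2    3    4    5    6    7    8    9
a[i]    8   10    2    9    3    1   10    8    5    5
L[i]    1    2    1    2    2    1    3    3    3    3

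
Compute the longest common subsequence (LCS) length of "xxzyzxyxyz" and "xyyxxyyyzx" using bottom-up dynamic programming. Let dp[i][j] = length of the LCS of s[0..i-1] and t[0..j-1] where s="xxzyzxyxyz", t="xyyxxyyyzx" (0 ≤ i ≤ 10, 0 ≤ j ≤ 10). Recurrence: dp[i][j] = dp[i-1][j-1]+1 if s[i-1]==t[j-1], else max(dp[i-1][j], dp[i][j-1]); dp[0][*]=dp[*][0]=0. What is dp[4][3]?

   ''  x  y  y  x  x  y  y  y  z  x
''  0  0  0  0  0  0  0  0  0  0  0
 x  0  1  1  1  1  1  1  1  1  1  1
 x  0  1  1  1  2  2  2  2  2  2  2
 z  0  1  1  1  2  2  2  2  2  3  3
 y  0  1  2  2  2  2  3  3  3  3  3
 z  0  1  2  2  2  2  3  3  3  4  4
 x  0  1  2  2  3  3  3  3  3  4  5
 y  0  1  2  3  3  3  4  4  4  4  5
 x  0  1  2  3  4  4  4  4  4  4  5
 y  0  1  2  3  4  4  5  5  5  5  5
 z  0  1  2  3  4  4  5  5  5  6  6

2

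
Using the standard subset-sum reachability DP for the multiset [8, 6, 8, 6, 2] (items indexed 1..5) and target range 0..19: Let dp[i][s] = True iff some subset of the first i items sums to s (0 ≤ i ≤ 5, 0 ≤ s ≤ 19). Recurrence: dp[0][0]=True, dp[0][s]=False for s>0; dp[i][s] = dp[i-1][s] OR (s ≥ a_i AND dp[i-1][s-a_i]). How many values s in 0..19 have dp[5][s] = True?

i\s   0   1   2   3   4   5   6   7   8   9  10  11  12  13  14  15  16  17  18  19
  0   T   F   F   F   F   F   F   F   F   F   F   F   F   F   F   F   F   F   F   F
  1   T   F   F   F   F   F   F   F   T   F   F   F   F   F   F   F   F   F   F   F
  2   T   F   F   F   F   F   T   F   T   F   F   F   F   F   T   F   F   F   F   F
  3   T   F   F   F   F   F   T   F   T   F   F   F   F   F   T   F   T   F   F   F
  4   T   F   F   F   F   F   T   F   T   F   F   F   T   F   T   F   T   F   F   F
  5   T   F   T   F   F   F   T   F   T   F   T   F   T   F   T   F   T   F   T   F

9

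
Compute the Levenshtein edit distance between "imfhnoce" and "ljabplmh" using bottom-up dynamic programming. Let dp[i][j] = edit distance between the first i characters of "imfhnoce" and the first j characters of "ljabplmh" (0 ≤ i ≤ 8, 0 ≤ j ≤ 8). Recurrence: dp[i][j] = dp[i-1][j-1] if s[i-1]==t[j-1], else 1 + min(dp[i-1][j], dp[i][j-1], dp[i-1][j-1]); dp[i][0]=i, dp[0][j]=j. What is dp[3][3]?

3

   ''  l  j  a  b  p  l  m  h
''  0  1  2  3  4  5  6  7  8
 i  1  1  2  3  4  5  6  7  8
 m  2  2  2  3  4  5  6  6  7
 f  3  3  3  3  4  5  6  7  7
 h  4  4  4  4  4  5  6  7  7
 n  5  5  5  5  5  5  6  7  8
 o  6  6  6  6  6  6  6  7  8
 c  7  7  7  7  7  7  7  7  8
 e  8  8  8  8  8  8  8  8  8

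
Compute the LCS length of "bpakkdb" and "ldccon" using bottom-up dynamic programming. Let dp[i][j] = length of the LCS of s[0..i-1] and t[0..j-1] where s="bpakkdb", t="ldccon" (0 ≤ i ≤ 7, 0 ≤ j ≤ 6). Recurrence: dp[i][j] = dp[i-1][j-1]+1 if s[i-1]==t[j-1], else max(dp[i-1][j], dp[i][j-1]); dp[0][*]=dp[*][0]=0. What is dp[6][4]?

   ''  l  d  c  c  o  n
''  0  0  0  0  0  0  0
 b  0  0  0  0  0  0  0
 p  0  0  0  0  0  0  0
 a  0  0  0  0  0  0  0
 k  0  0  0  0  0  0  0
 k  0  0  0  0  0  0  0
 d  0  0  1  1  1  1  1
 b  0  0  1  1  1  1  1

1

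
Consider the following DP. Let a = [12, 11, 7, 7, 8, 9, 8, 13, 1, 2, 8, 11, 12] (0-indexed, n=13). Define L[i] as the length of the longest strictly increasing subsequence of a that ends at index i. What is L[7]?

   i    0    1    2    3    4    5    6    7    8    9   10   11   12
a[i]   12   11    7    7    8    9    8   13    1    2    8   11   12
L[i]    1    1    1    1    2    3    2    4    1    2    3    4    5

4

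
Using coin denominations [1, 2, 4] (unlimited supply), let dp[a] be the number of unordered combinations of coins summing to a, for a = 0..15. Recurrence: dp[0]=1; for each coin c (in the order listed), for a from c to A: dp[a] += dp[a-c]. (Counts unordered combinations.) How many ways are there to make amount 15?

20

after  coin     0     1     2     3     4     5     6     7     8     9    10    11    12    13    14    15
          1     1     1     1     1     1     1     1     1     1     1     1     1     1     1     1     1
          2     1     1     2     2     3     3     4     4     5     5     6     6     7     7     8     8
          4     1     1     2     2     4     4     6     6     9     9    12    12    16    16    20    20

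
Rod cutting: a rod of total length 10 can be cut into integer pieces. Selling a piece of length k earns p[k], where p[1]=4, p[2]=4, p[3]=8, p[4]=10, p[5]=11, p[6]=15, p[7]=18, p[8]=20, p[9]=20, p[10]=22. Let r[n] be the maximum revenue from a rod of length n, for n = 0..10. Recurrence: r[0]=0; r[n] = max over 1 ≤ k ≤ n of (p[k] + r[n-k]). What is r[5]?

20

   n    0    1    2    3    4    5    6    7    8    9   10
r[n]    0    4    8   12   16   20   24   28   32   36   40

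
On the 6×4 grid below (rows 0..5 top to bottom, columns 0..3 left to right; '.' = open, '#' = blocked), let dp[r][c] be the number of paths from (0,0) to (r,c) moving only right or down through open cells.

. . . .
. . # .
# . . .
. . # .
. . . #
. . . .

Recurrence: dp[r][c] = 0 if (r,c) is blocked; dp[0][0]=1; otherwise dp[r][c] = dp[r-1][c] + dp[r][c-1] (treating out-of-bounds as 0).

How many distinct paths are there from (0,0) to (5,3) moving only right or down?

r\c   0   1   2   3
  0   1   1   1   1
  1   1   2   0   1
  2   0   2   2   3
  3   0   2   0   3
  4   0   2   2   0
  5   0   2   4   4

4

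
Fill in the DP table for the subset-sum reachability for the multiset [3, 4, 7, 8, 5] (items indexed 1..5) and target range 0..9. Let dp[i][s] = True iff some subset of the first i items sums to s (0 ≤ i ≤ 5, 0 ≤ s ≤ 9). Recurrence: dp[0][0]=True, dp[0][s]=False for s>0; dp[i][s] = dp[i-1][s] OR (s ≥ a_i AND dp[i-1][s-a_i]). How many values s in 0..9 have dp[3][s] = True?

i\s   0   1   2   3   4   5   6   7   8   9
  0   T   F   F   F   F   F   F   F   F   F
  1   T   F   F   T   F   F   F   F   F   F
  2   T   F   F   T   T   F   F   T   F   F
  3   T   F   F   T   T   F   F   T   F   F
  4   T   F   F   T   T   F   F   T   T   F
  5   T   F   F   T   T   T   F   T   T   T

4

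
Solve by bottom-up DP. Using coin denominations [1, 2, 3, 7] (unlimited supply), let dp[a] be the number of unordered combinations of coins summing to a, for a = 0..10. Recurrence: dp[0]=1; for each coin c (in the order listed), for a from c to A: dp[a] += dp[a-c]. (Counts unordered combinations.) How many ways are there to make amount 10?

17

after  coin     0     1     2     3     4     5     6     7     8     9    10
          1     1     1     1     1     1     1     1     1     1     1     1
          2     1     1     2     2     3     3     4     4     5     5     6
          3     1     1     2     3     4     5     7     8    10    12    14
          7     1     1     2     3     4     5     7     9    11    14    17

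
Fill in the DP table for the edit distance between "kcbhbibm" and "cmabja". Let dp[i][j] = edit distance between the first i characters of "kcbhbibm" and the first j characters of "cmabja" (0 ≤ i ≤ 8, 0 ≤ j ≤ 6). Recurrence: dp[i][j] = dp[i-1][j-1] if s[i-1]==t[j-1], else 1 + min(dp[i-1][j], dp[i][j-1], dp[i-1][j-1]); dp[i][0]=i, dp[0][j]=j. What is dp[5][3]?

4

   ''  c  m  a  b  j  a
''  0  1  2  3  4  5  6
 k  1  1  2  3  4  5  6
 c  2  1  2  3  4  5  6
 b  3  2  2  3  3  4  5
 h  4  3  3  3  4  4  5
 b  5  4  4  4  3  4  5
 i  6  5  5  5  4  4  5
 b  7  6  6  6  5  5  5
 m  8  7  6  7  6  6  6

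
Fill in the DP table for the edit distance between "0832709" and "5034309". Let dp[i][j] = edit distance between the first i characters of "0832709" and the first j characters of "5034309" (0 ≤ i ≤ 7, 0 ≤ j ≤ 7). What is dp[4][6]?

4

   ''  5  0  3  4  3  0  9
''  0  1  2  3  4  5  6  7
 0  1  1  1  2  3  4  5  6
 8  2  2  2  2  3  4  5  6
 3  3  3  3  2  3  3  4  5
 2  4  4  4  3  3  4  4  5
 7  5  5  5  4  4  4  5  5
 0  6  6  5  5  5  5  4  5
 9  7  7  6  6  6  6  5  4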